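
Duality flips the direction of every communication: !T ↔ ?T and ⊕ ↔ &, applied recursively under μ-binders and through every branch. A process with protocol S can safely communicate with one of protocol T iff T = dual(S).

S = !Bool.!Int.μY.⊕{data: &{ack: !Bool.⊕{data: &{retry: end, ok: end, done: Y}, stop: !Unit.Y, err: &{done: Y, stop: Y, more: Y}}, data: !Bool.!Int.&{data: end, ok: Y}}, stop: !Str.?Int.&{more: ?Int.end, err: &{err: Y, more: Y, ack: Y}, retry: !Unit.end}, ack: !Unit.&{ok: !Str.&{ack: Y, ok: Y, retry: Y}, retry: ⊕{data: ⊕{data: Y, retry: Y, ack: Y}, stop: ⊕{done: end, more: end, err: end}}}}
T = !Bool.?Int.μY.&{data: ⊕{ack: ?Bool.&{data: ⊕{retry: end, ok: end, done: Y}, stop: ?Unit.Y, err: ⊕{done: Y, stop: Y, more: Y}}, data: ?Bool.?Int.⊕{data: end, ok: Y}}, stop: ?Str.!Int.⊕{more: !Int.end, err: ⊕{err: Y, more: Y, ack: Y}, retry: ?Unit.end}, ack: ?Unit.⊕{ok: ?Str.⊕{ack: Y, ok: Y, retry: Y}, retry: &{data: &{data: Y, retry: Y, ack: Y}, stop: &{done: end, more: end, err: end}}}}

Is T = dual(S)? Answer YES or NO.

!Bool | !Bool  ✗ same direction on both sides — not dual

NO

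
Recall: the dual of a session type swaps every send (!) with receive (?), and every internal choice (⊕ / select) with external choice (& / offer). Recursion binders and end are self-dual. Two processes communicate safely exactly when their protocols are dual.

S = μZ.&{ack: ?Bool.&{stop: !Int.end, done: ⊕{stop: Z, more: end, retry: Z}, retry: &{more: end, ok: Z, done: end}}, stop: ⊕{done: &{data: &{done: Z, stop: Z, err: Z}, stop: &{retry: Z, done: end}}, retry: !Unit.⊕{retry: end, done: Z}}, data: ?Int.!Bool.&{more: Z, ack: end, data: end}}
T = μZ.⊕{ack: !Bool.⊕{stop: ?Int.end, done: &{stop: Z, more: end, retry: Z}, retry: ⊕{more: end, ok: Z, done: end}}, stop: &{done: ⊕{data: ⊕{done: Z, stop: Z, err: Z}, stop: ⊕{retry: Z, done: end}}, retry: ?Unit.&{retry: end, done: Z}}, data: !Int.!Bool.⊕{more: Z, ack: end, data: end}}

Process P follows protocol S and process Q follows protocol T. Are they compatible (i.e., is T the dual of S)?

μZ ‖ μZ  ✓ (μ self-dual)
  &{ack,stop,data} ‖ ⊕{ack,stop,data}  ✓ label sets agree
    • ack:
      ?Bool ‖ !Bool  ✓
        &{stop,done,retry} ‖ ⊕{stop,done,retry}  ✓ label sets agree
          • stop:
            !Int ‖ ?Int  ✓
              end ‖ end  ✓
          • done:
            ⊕{stop,more,retry} ‖ &{stop,more,retry}  ✓ label sets agree
              • stop:
                Z ‖ Z  ✓
              • more:
                end ‖ end  ✓
              • retry:
                Z ‖ Z  ✓
          • retry:
            &{more,ok,done} ‖ ⊕{more,ok,done}  ✓ label sets agree
              • more:
                end ‖ end  ✓
              • ok:
                Z ‖ Z  ✓
              • done:
                end ‖ end  ✓
    • stop:
      ⊕{done,retry} ‖ &{done,retry}  ✓ label sets agree
        • done:
          &{data,stop} ‖ ⊕{data,stop}  ✓ label sets agree
            • data:
              &{done,stop,err} ‖ ⊕{done,stop,err}  ✓ label sets agree
                • done:
                  Z ‖ Z  ✓
                • stop:
                  Z ‖ Z  ✓
                • err:
                  Z ‖ Z  ✓
            • stop:
              &{retry,done} ‖ ⊕{retry,done}  ✓ label sets agree
                • retry:
                  Z ‖ Z  ✓
                • done:
                  end ‖ end  ✓
        • retry:
          !Unit ‖ ?Unit  ✓
            ⊕{retry,done} ‖ &{retry,done}  ✓ label sets agree
              • retry:
                end ‖ end  ✓
              • done:
                Z ‖ Z  ✓
    • data:
      ?Int ‖ !Int  ✓
        !Bool ‖ !Bool  ✗ same direction on both sides — not dual

NO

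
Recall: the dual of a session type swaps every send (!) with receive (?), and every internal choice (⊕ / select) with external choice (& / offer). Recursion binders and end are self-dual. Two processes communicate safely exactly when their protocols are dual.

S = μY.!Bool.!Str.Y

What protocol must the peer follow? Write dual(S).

μY.?Bool.?Str.Y

μY = μY  (μ self-dual)
  !Bool = ?Bool
    !Str = ?Str
      Y self-dual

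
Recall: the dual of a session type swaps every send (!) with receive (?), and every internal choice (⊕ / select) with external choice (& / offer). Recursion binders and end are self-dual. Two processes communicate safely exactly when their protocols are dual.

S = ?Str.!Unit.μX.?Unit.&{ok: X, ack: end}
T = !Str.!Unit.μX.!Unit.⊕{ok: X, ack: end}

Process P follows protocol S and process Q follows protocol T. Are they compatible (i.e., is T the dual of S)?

NO

?Str | !Str  ✓
  !Unit | !Unit  ✗ same direction on both sides — not dual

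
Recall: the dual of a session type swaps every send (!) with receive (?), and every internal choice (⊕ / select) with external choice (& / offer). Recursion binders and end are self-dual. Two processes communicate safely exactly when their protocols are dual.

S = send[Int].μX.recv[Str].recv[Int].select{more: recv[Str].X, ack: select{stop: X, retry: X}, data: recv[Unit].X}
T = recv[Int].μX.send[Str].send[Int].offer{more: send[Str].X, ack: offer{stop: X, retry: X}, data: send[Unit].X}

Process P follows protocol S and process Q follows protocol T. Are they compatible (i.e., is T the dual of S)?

send[Int] | recv[Int]  match
  μX | μX  match (μ self-dual)
    recv[Str] | send[Str]  match
      recv[Int] | send[Int]  match
        select{more,ack,data} | offer{more,ack,data}  match same labels
          • more:
            recv[Str] | send[Str]  match
              X | X  match
          • ack:
            select{stop,retry} | offer{stop,retry}  match same labels
              • stop:
                X | X  match
              • retry:
                X | X  match
          • data:
            recv[Unit] | send[Unit]  match
              X | X  match

YES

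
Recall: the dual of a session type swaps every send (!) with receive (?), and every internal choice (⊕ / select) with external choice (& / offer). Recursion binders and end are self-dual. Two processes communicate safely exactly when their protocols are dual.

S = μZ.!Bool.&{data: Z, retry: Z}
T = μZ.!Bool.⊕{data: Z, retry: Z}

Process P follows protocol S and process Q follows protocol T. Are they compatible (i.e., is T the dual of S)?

μZ ‖ μZ  ok (μ self-dual)
  !Bool ‖ !Bool  ✗ same direction on both sides — not dual

NO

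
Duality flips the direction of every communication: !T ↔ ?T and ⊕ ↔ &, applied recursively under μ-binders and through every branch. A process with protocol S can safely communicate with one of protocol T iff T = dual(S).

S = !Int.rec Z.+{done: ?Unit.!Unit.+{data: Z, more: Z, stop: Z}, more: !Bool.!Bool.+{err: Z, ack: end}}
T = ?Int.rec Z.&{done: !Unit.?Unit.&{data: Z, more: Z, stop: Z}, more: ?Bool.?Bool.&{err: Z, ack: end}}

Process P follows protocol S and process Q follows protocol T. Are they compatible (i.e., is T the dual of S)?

YES

!Int ‖ ?Int  match
  rec Z ‖ rec Z  match (binder kept)
    +{done,more} ‖ &{done,more}  match same labels
      • done:
        ?Unit ‖ !Unit  match
          !Unit ‖ ?Unit  match
            +{data,more,stop} ‖ &{data,more,stop}  match same labels
              • data:
                Z ‖ Z  match
              • more:
                Z ‖ Z  match
              • stop:
                Z ‖ Z  match
      • more:
        !Bool ‖ ?Bool  match
          !Bool ‖ ?Bool  match
            +{err,ack} ‖ &{err,ack}  match same labels
              • err:
                Z ‖ Z  match
              • ack:
                end ‖ end  match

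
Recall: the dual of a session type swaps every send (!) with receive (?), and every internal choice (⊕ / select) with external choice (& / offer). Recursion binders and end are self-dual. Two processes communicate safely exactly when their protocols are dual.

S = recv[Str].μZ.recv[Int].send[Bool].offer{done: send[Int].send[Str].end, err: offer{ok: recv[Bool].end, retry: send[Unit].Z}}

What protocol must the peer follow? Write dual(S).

send[Str].μZ.send[Int].recv[Bool].select{done: recv[Int].recv[Str].end, err: select{ok: send[Bool].end, retry: recv[Unit].Z}}

recv[Str] ↦ send[Str]
  μZ ↦ μZ  (rec unchanged)
    recv[Int] ↦ send[Int]
      send[Bool] ↦ recv[Bool]
        offer{done,err} ↦ select{done,err}  (external→internal)
          case done:
            send[Int] ↦ recv[Int]
              send[Str] ↦ recv[Str]
                end self-dual
          case err:
            offer{ok,retry} ↦ select{ok,retry}  (external→internal)
              case ok:
                recv[Bool] ↦ send[Bool]
                  end self-dual
              case retry:
                send[Unit] ↦ recv[Unit]
                  Z self-dual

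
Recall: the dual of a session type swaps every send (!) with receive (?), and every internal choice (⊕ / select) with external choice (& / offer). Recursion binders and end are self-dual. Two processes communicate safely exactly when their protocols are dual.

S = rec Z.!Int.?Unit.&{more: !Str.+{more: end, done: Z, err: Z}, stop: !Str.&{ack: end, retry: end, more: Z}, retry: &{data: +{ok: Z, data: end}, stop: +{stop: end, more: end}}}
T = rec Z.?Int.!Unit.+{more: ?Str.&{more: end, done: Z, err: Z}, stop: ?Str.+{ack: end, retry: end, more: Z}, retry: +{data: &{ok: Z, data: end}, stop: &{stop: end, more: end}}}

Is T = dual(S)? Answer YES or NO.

rec Z | rec Z  match (μ self-dual)
  !Int | ?Int  match
    ?Unit | !Unit  match
      &{more,stop,retry} | +{more,stop,retry}  match label sets agree
        [more]
          !Str | ?Str  match
            +{more,done,err} | &{more,done,err}  match label sets agree
              [more]
                end | end  match
              [done]
                Z | Z  match
              [err]
                Z | Z  match
        [stop]
          !Str | ?Str  match
            &{ack,retry,more} | +{ack,retry,more}  match label sets agree
              [ack]
                end | end  match
              [retry]
                end | end  match
              [more]
                Z | Z  match
        [retry]
          &{data,stop} | +{data,stop}  match label sets agree
            [data]
              +{ok,data} | &{ok,data}  match label sets agree
                [ok]
                  Z | Z  match
                [data]
                  end | end  match
            [stop]
              +{stop,more} | &{stop,more}  match label sets agree
                [stop]
                  end | end  match
                [more]
                  end | end  match

YES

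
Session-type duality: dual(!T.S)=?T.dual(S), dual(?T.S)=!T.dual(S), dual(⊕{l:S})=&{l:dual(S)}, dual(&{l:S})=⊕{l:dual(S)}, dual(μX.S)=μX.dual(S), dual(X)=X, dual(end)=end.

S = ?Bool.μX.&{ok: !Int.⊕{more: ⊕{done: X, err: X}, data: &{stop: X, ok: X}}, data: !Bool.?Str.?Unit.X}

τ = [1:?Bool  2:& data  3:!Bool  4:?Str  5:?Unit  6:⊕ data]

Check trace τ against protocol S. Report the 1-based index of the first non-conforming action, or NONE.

6

@1 ?Bool  ✓  cont: μX.…
@2 & data  ✓  cont: !Bool.?Str.?Unit.μX.…
@3 !Bool  ✓  cont: ?Str.?Unit.μX.…
@4 ?Str  ✓  cont: ?Unit.μX.…
@5 ?Unit  ✓  cont: μX.…
@6 got ⊕ data, protocol expects & ok or & data  ✗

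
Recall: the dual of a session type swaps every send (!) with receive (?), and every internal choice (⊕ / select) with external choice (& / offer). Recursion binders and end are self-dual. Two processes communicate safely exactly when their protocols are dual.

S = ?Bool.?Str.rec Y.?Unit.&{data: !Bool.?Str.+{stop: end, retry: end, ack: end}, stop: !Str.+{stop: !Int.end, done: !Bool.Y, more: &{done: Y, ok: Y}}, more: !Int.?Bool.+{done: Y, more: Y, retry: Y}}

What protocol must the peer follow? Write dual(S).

!Bool.!Str.rec Y.!Unit.+{data: ?Bool.!Str.&{stop: end, retry: end, ack: end}, stop: ?Str.&{stop: ?Int.end, done: ?Bool.Y, more: +{done: Y, ok: Y}}, more: ?Int.!Bool.&{done: Y, more: Y, retry: Y}}

?Bool ↦ !Bool
  ?Str ↦ !Str
    rec Y ↦ rec Y  (binder kept)
      ?Unit ↦ !Unit
        &{data,stop,more} ↦ +{data,stop,more}  (external→internal)
          [data]
            !Bool ↦ ?Bool
              ?Str ↦ !Str
                +{stop,retry,ack} ↦ &{stop,retry,ack}  (select→offer)
                  [stop]
                    dual(end) = end
                  [retry]
                    dual(end) = end
                  [ack]
                    dual(end) = end
          [stop]
            !Str ↦ ?Str
              +{stop,done,more} ↦ &{stop,done,more}  (select→offer)
                [stop]
                  !Int ↦ ?Int
                    dual(end) = end
                [done]
                  !Bool ↦ ?Bool
                    dual(Y) = Y
                [more]
                  &{done,ok} ↦ +{done,ok}  (external→internal)
                    [done]
                      dual(Y) = Y
                    [ok]
                      dual(Y) = Y
          [more]
            !Int ↦ ?Int
              ?Bool ↦ !Bool
                +{done,more,retry} ↦ &{done,more,retry}  (select→offer)
                  [done]
                    dual(Y) = Y
                  [more]
                    dual(Y) = Y
                  [retry]
                    dual(Y) = Y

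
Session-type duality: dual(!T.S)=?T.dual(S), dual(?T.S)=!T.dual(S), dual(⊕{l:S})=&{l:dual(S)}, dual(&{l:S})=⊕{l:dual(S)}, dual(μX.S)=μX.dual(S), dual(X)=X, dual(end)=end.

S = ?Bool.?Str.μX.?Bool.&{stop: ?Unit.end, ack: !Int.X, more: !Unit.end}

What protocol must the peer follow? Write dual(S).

?Bool = !Bool
  ?Str = !Str
    μX = μX  (μ self-dual)
      ?Bool = !Bool
        &{stop,ack,more} = ⊕{stop,ack,more}  (offer→select)
          case stop:
            ?Unit = !Unit
              end self-dual
          case ack:
            !Int = ?Int
              X self-dual
          case more:
            !Unit = ?Unit
              end self-dual

!Bool.!Str.μX.!Bool.⊕{stop: !Unit.end, ack: ?Int.X, more: ?Unit.end}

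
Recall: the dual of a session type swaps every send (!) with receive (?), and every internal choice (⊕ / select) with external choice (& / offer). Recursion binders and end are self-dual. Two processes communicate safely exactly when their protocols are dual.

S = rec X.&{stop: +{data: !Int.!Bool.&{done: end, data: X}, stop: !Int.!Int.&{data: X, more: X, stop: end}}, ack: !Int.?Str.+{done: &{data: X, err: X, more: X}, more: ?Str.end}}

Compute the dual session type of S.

rec X.+{stop: &{data: ?Int.?Bool.+{done: end, data: X}, stop: ?Int.?Int.+{data: X, more: X, stop: end}}, ack: ?Int.!Str.&{done: +{data: X, err: X, more: X}, more: !Str.end}}

rec X ↦ rec X  (rec unchanged)
  &{stop,ack} ↦ +{stop,ack}  (external→internal)
    [stop]
      +{data,stop} ↦ &{data,stop}  (internal→external)
        [data]
          !Int ↦ ?Int
            !Bool ↦ ?Bool
              &{done,data} ↦ +{done,data}  (external→internal)
                [done]
                  end self-dual
                [data]
                  X self-dual
        [stop]
          !Int ↦ ?Int
            !Int ↦ ?Int
              &{data,more,stop} ↦ +{data,more,stop}  (external→internal)
                [data]
                  X self-dual
                [more]
                  X self-dual
                [stop]
                  end self-dual
    [ack]
      !Int ↦ ?Int
        ?Str ↦ !Str
          +{done,more} ↦ &{done,more}  (internal→external)
            [done]
              &{data,err,more} ↦ +{data,err,more}  (external→internal)
                [data]
                  X self-dual
                [err]
                  X self-dual
                [more]
                  X self-dual
            [more]
              ?Str ↦ !Str
                end self-dual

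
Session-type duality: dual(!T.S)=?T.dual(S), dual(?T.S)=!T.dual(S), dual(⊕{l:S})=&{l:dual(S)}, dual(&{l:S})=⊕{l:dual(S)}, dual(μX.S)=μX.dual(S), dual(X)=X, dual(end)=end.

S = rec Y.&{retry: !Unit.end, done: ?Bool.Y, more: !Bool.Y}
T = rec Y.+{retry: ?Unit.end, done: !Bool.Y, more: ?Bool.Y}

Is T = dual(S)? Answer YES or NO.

rec Y vs rec Y  match (rec unchanged)
  &{retry,done,more} vs +{retry,done,more}  match label sets agree
    • retry:
      !Unit vs ?Unit  match
        end vs end  match
    • done:
      ?Bool vs !Bool  match
        Y vs Y  match
    • more:
      !Bool vs ?Bool  match
        Y vs Y  match

YES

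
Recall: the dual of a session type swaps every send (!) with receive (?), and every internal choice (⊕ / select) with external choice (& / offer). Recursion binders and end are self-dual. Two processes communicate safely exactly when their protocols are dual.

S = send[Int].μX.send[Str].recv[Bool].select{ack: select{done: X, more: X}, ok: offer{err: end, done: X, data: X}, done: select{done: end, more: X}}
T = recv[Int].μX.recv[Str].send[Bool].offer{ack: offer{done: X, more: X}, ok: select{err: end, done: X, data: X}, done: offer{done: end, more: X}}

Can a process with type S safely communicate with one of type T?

send[Int] ‖ recv[Int]  ✓
  μX ‖ μX  ✓ (binder kept)
    send[Str] ‖ recv[Str]  ✓
      recv[Bool] ‖ send[Bool]  ✓
        select{ack,ok,done} ‖ offer{ack,ok,done}  ✓ label sets agree
          • ack:
            select{done,more} ‖ offer{done,more}  ✓ label sets agree
              • done:
                X ‖ X  ✓
              • more:
                X ‖ X  ✓
          • ok:
            offer{err,done,data} ‖ select{err,done,data}  ✓ label sets agree
              • err:
                end ‖ end  ✓
              • done:
                X ‖ X  ✓
              • data:
                X ‖ X  ✓
          • done:
            select{done,more} ‖ offer{done,more}  ✓ label sets agree
              • done:
                end ‖ end  ✓
              • more:
                X ‖ X  ✓

YES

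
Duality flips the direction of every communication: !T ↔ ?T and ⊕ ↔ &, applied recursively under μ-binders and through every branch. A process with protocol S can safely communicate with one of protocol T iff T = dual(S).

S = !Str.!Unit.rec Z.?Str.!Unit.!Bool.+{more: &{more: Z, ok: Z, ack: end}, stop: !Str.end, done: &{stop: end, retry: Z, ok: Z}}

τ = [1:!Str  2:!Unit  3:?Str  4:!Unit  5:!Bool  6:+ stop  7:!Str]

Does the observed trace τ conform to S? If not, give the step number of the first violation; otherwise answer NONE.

[1] !Str  match  residual = !Unit.rec Z.…
[2] !Unit  match  residual = rec Z.…
[3] ?Str  match  residual = !Unit.!Bool.+{more: &{more: rec Z.…, ok: rec Z.…, ack: end}, stop: !Str.end, done: &{stop: end, retry: rec Z.…, ok: rec Z.…}}
[4] !Unit  match  residual = !Bool.+{more: &{more: rec Z.…, ok: rec Z.…, ack: end}, stop: !Str.end, done: &{stop: end, retry: rec Z.…, ok: rec Z.…}}
[5] !Bool  match  residual = +{more: &{more: rec Z.…, ok: rec Z.…, ack: end}, stop: !Str.end, done: &{stop: end, retry: rec Z.…, ok: rec Z.…}}
[6] + stop  match  residual = !Str.end
[7] !Str  match  residual = end
trace exhausted — no violation

NONE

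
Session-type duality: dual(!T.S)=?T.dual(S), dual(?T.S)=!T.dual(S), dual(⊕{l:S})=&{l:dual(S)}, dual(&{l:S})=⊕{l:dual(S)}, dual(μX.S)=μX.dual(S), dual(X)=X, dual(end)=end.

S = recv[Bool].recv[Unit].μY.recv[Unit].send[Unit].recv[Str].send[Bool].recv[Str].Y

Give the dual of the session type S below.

send[Bool].send[Unit].μY.send[Unit].recv[Unit].send[Str].recv[Bool].send[Str].Y

recv[Bool] → send[Bool]
  recv[Unit] → send[Unit]
    μY → μY  (μ self-dual)
      recv[Unit] → send[Unit]
        send[Unit] → recv[Unit]
          recv[Str] → send[Str]
            send[Bool] → recv[Bool]
              recv[Str] → send[Str]
                Y self-dual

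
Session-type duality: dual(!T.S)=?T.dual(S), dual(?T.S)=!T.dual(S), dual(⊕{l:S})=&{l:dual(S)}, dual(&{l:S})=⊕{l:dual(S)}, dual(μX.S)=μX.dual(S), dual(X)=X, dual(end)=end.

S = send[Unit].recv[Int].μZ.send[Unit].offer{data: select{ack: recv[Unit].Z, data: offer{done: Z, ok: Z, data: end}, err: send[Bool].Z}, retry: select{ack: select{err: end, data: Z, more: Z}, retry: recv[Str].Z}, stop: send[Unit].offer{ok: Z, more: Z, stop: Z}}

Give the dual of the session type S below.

recv[Unit].send[Int].μZ.recv[Unit].select{data: offer{ack: send[Unit].Z, data: select{done: Z, ok: Z, data: end}, err: recv[Bool].Z}, retry: offer{ack: offer{err: end, data: Z, more: Z}, retry: send[Str].Z}, stop: recv[Unit].select{ok: Z, more: Z, stop: Z}}

send[Unit] → recv[Unit]
  recv[Int] → send[Int]
    μZ → μZ  (μ self-dual)
      send[Unit] → recv[Unit]
        offer{data,retry,stop} → select{data,retry,stop}  (&→⊕)
          • data:
            select{ack,data,err} → offer{ack,data,err}  (internal→external)
              • ack:
                recv[Unit] → send[Unit]
                  Z ↦ Z
              • data:
                offer{done,ok,data} → select{done,ok,data}  (&→⊕)
                  • done:
                    Z ↦ Z
                  • ok:
                    Z ↦ Z
                  • data:
                    end ↦ end
              • err:
                send[Bool] → recv[Bool]
                  Z ↦ Z
          • retry:
            select{ack,retry} → offer{ack,retry}  (internal→external)
              • ack:
                select{err,data,more} → offer{err,data,more}  (internal→external)
                  • err:
                    end ↦ end
                  • data:
                    Z ↦ Z
                  • more:
                    Z ↦ Z
              • retry:
                recv[Str] → send[Str]
                  Z ↦ Z
          • stop:
            send[Unit] → recv[Unit]
              offer{ok,more,stop} → select{ok,more,stop}  (&→⊕)
                • ok:
                  Z ↦ Z
                • more:
                  Z ↦ Z
                • stop:
                  Z ↦ Z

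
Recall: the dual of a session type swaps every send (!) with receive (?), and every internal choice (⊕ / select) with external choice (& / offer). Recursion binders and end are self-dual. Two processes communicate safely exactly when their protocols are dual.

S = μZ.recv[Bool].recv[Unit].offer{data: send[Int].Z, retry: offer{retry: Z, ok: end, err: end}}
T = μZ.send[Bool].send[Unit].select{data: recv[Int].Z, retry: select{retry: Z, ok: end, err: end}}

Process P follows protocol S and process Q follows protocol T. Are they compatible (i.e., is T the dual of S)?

YES

μZ vs μZ  ok (binder kept)
  recv[Bool] vs send[Bool]  ok
    recv[Unit] vs send[Unit]  ok
      offer{data,retry} vs select{data,retry}  ok label sets agree
        • data:
          send[Int] vs recv[Int]  ok
            Z vs Z  ok
        • retry:
          offer{retry,ok,err} vs select{retry,ok,err}  ok label sets agree
            • retry:
              Z vs Z  ok
            • ok:
              end vs end  ok
            • err:
              end vs end  ok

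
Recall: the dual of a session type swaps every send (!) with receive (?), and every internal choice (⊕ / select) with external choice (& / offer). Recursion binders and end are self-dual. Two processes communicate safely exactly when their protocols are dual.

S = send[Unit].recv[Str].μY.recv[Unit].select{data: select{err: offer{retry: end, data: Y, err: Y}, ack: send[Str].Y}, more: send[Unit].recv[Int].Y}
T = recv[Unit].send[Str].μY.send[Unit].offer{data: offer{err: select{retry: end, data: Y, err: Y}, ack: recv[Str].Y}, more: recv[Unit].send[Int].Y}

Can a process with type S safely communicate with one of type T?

send[Unit] vs recv[Unit]  ok
  recv[Str] vs send[Str]  ok
    μY vs μY  ok (binder kept)
      recv[Unit] vs send[Unit]  ok
        select{data,more} vs offer{data,more}  ok same labels
          [data]
            select{err,ack} vs offer{err,ack}  ok same labels
              [err]
                offer{retry,data,err} vs select{retry,data,err}  ok same labels
                  [retry]
                    end vs end  ok
                  [data]
                    Y vs Y  ok
                  [err]
                    Y vs Y  ok
              [ack]
                send[Str] vs recv[Str]  ok
                  Y vs Y  ok
          [more]
            send[Unit] vs recv[Unit]  ok
              recv[Int] vs send[Int]  ok
                Y vs Y  ok

YES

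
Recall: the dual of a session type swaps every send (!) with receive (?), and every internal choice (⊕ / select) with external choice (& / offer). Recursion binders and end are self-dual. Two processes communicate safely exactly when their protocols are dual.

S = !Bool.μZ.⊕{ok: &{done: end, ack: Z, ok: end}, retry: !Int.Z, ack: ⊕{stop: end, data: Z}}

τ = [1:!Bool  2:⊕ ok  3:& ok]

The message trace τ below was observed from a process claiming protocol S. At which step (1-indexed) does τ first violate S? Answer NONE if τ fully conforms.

[1] !Bool  ok  now at μZ.…
[2] ⊕ ok  ok  now at &{done: end, ack: μZ.…, ok: end}
[3] & ok  ok  now at end
trace exhausted — no violation

NONE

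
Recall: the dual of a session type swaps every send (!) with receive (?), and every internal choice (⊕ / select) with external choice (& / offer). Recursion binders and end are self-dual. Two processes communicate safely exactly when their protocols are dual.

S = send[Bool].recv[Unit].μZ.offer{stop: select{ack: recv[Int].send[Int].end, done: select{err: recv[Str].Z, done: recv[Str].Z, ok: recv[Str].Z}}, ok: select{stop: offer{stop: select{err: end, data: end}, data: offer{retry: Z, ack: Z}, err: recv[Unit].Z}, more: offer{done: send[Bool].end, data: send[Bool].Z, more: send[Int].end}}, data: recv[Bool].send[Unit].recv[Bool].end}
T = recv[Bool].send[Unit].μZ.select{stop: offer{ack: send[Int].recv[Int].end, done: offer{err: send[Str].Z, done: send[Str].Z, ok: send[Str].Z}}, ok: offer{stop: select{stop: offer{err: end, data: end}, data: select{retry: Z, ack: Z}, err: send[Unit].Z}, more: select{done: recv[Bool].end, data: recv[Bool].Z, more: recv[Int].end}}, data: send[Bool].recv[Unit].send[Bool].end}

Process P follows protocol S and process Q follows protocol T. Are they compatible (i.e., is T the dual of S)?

send[Bool] ‖ recv[Bool]  ✓
  recv[Unit] ‖ send[Unit]  ✓
    μZ ‖ μZ  ✓ (rec unchanged)
      offer{stop,ok,data} ‖ select{stop,ok,data}  ✓ label sets agree
        case stop:
          select{ack,done} ‖ offer{ack,done}  ✓ label sets agree
            case ack:
              recv[Int] ‖ send[Int]  ✓
                send[Int] ‖ recv[Int]  ✓
                  end ‖ end  ✓
            case done:
              select{err,done,ok} ‖ offer{err,done,ok}  ✓ label sets agree
                case err:
                  recv[Str] ‖ send[Str]  ✓
                    Z ‖ Z  ✓
                case done:
                  recv[Str] ‖ send[Str]  ✓
                    Z ‖ Z  ✓
                case ok:
                  recv[Str] ‖ send[Str]  ✓
                    Z ‖ Z  ✓
        case ok:
          select{stop,more} ‖ offer{stop,more}  ✓ label sets agree
            case stop:
              offer{stop,data,err} ‖ select{stop,data,err}  ✓ label sets agree
                case stop:
                  select{err,data} ‖ offer{err,data}  ✓ label sets agree
                    case err:
                      end ‖ end  ✓
                    case data:
                      end ‖ end  ✓
                case data:
                  offer{retry,ack} ‖ select{retry,ack}  ✓ label sets agree
                    case retry:
                      Z ‖ Z  ✓
                    case ack:
                      Z ‖ Z  ✓
                case err:
                  recv[Unit] ‖ send[Unit]  ✓
                    Z ‖ Z  ✓
            case more:
              offer{done,data,more} ‖ select{done,data,more}  ✓ label sets agree
                case done:
                  send[Bool] ‖ recv[Bool]  ✓
                    end ‖ end  ✓
                case data:
                  send[Bool] ‖ recv[Bool]  ✓
                    Z ‖ Z  ✓
                case more:
                  send[Int] ‖ recv[Int]  ✓
                    end ‖ end  ✓
        case data:
          recv[Bool] ‖ send[Bool]  ✓
            send[Unit] ‖ recv[Unit]  ✓
              recv[Bool] ‖ send[Bool]  ✓
                end ‖ end  ✓

YES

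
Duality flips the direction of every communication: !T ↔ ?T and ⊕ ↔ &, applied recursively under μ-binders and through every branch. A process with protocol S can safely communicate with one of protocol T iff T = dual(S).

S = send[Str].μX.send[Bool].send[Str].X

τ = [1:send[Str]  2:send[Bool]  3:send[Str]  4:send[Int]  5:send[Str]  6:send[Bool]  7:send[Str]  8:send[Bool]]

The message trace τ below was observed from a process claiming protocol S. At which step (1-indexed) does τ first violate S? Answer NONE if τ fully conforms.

4

step 1: send[Str]  ✓  cont: μX.…
step 2: send[Bool]  ✓  cont: send[Str].μX.…
step 3: send[Str]  ✓  cont: μX.…
step 4: got send[Int], protocol expects send[Bool]  ✗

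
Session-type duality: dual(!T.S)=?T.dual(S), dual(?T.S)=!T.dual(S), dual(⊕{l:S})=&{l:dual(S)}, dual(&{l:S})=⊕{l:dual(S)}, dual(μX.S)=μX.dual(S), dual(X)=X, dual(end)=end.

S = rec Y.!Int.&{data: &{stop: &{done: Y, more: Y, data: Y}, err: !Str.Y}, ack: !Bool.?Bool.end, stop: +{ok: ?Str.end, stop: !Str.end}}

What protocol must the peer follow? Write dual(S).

rec Y = rec Y  (rec unchanged)
  !Int = ?Int
    &{data,ack,stop} = +{data,ack,stop}  (&→⊕)
      [data]
        &{stop,err} = +{stop,err}  (&→⊕)
          [stop]
            &{done,more,data} = +{done,more,data}  (&→⊕)
              [done]
                Y self-dual
              [more]
                Y self-dual
              [data]
                Y self-dual
          [err]
            !Str = ?Str
              Y self-dual
      [ack]
        !Bool = ?Bool
          ?Bool = !Bool
            end self-dual
      [stop]
        +{ok,stop} = &{ok,stop}  (internal→external)
          [ok]
            ?Str = !Str
              end self-dual
          [stop]
            !Str = ?Str
              end self-dual

rec Y.?Int.+{data: +{stop: +{done: Y, more: Y, data: Y}, err: ?Str.Y}, ack: ?Bool.!Bool.end, stop: &{ok: !Str.end, stop: ?Str.end}}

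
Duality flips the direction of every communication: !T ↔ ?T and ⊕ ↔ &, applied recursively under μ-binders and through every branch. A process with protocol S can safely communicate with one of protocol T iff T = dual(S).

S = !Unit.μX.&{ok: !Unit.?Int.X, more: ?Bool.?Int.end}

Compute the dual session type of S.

!Unit ↦ ?Unit
  μX ↦ μX  (binder kept)
    &{ok,more} ↦ ⊕{ok,more}  (&→⊕)
      case ok:
        !Unit ↦ ?Unit
          ?Int ↦ !Int
            dual(X) = X
      case more:
        ?Bool ↦ !Bool
          ?Int ↦ !Int
            dual(end) = end

?Unit.μX.⊕{ok: ?Unit.!Int.X, more: !Bool.!Int.end}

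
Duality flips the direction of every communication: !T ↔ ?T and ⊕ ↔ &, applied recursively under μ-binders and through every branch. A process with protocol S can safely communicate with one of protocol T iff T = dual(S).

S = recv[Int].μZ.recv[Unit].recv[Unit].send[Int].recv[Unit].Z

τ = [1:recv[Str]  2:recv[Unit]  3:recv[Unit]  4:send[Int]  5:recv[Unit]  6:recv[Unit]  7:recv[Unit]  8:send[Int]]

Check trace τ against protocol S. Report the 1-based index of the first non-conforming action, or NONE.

@1 got recv[Str], protocol expects recv[Int]  ✗

1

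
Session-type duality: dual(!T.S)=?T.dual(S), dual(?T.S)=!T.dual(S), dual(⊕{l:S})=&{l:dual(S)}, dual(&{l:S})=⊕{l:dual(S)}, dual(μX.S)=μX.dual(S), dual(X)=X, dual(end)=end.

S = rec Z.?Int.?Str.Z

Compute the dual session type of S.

rec Z ↦ rec Z  (μ self-dual)
  ?Int ↦ !Int
    ?Str ↦ !Str
      Z self-dual

rec Z.!Int.!Str.Z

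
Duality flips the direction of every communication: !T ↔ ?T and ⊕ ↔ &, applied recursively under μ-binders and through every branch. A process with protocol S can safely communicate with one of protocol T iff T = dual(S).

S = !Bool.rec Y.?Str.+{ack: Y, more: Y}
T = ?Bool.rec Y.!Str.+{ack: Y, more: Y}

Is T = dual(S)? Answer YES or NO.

!Bool vs ?Bool  ok
  rec Y vs rec Y  ok (binder kept)
    ?Str vs !Str  ok
      +{ack,more} vs +{ack,more}  ✗ choice polarity not flipped — not dual

NO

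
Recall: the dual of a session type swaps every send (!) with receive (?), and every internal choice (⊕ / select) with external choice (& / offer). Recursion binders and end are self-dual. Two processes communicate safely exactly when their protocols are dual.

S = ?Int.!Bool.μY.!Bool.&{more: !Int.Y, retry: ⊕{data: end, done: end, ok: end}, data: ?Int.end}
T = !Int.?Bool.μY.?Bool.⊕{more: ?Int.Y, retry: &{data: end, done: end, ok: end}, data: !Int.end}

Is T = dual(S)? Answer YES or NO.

?Int ‖ !Int  match
  !Bool ‖ ?Bool  match
    μY ‖ μY  match (μ self-dual)
      !Bool ‖ ?Bool  match
        &{more,retry,data} ‖ ⊕{more,retry,data}  match same labels
          case more:
            !Int ‖ ?Int  match
              Y ‖ Y  match
          case retry:
            ⊕{data,done,ok} ‖ &{data,done,ok}  match same labels
              case data:
                end ‖ end  match
              case done:
                end ‖ end  match
              case ok:
                end ‖ end  match
          case data:
            ?Int ‖ !Int  match
              end ‖ end  match

YES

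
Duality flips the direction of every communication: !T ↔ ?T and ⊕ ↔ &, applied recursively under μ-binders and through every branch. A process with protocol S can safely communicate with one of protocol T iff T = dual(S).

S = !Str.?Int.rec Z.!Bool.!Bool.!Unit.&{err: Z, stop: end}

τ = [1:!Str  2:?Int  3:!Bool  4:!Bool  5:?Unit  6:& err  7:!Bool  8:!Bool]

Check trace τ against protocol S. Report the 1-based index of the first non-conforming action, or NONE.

5

[1] !Str  ok  residual = ?Int.rec Z.…
[2] ?Int  ok  residual = rec Z.…
[3] !Bool  ok  residual = !Bool.!Unit.&{err: rec Z.…, stop: end}
[4] !Bool  ok  residual = !Unit.&{err: rec Z.…, stop: end}
[5] got ?Unit, protocol expects !Unit  ✗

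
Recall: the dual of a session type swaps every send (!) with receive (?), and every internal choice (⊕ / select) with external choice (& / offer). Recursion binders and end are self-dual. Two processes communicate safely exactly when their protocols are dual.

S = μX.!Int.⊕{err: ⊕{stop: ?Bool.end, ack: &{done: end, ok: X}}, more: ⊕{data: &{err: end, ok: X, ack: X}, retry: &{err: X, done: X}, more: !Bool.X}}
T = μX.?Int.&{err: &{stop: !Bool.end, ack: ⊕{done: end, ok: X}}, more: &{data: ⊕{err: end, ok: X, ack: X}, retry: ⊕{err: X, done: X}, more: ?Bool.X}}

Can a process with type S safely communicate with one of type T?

YES

μX | μX  ok (rec unchanged)
  !Int | ?Int  ok
    ⊕{err,more} | &{err,more}  ok labels match
      case err:
        ⊕{stop,ack} | &{stop,ack}  ok labels match
          case stop:
            ?Bool | !Bool  ok
              end | end  ok
          case ack:
            &{done,ok} | ⊕{done,ok}  ok labels match
              case done:
                end | end  ok
              case ok:
                X | X  ok
      case more:
        ⊕{data,retry,more} | &{data,retry,more}  ok labels match
          case data:
            &{err,ok,ack} | ⊕{err,ok,ack}  ok labels match
              case err:
                end | end  ok
              case ok:
                X | X  ok
              case ack:
                X | X  ok
          case retry:
            &{err,done} | ⊕{err,done}  ok labels match
              case err:
                X | X  ok
              case done:
                X | X  ok
          case more:
            !Bool | ?Bool  ok
              X | X  ok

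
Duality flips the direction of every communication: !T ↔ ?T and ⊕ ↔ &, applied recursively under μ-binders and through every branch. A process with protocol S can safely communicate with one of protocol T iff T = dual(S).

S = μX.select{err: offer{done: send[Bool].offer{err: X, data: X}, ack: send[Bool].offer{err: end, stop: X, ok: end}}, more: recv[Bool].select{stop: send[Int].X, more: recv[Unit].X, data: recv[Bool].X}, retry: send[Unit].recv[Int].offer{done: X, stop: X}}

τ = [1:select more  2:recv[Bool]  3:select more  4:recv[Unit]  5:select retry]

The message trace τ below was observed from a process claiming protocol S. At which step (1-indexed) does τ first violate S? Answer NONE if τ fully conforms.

NONE

@1 select more  ✓  state: recv[Bool].select{stop: send[Int].μX.…, more: recv[Unit].μX.…, data: recv[Bool].μX.…}
@2 recv[Bool]  ✓  state: select{stop: send[Int].μX.…, more: recv[Unit].μX.…, data: recv[Bool].μX.…}
@3 select more  ✓  state: recv[Unit].μX.…
@4 recv[Unit]  ✓  state: μX.…
@5 select retry  ✓  state: send[Unit].recv[Int].offer{done: μX.…, stop: μX.…}
all 5 steps conform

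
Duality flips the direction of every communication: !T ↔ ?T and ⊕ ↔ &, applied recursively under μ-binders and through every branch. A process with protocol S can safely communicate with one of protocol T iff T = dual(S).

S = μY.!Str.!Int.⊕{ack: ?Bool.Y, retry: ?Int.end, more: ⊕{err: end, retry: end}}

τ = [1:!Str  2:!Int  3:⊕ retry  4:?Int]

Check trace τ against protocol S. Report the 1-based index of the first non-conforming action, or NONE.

NONE

@1 !Str  ok  cont: !Int.⊕{ack: ?Bool.μY.…, retry: ?Int.end, more: ⊕{err: end, retry: end}}
@2 !Int  ok  cont: ⊕{ack: ?Bool.μY.…, retry: ?Int.end, more: ⊕{err: end, retry: end}}
@3 ⊕ retry  ok  cont: ?Int.end
@4 ?Int  ok  cont: end
trace exhausted — no violation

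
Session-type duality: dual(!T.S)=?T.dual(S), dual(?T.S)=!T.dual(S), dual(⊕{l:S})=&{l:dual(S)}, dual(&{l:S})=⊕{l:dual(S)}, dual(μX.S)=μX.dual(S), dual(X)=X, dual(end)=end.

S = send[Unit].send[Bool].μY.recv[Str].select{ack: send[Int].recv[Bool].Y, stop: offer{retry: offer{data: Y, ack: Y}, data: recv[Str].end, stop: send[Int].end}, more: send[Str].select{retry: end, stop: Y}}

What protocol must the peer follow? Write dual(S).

send[Unit] ↦ recv[Unit]
  send[Bool] ↦ recv[Bool]
    μY ↦ μY  (binder kept)
      recv[Str] ↦ send[Str]
        select{ack,stop,more} ↦ offer{ack,stop,more}  (select→offer)
          case ack:
            send[Int] ↦ recv[Int]
              recv[Bool] ↦ send[Bool]
                Y self-dual
          case stop:
            offer{retry,data,stop} ↦ select{retry,data,stop}  (offer→select)
              case retry:
                offer{data,ack} ↦ select{data,ack}  (offer→select)
                  case data:
                    Y self-dual
                  case ack:
                    Y self-dual
              case data:
                recv[Str] ↦ send[Str]
                  end self-dual
              case stop:
                send[Int] ↦ recv[Int]
                  end self-dual
          case more:
            send[Str] ↦ recv[Str]
              select{retry,stop} ↦ offer{retry,stop}  (select→offer)
                case retry:
                  end self-dual
                case stop:
                  Y self-dual

recv[Unit].recv[Bool].μY.send[Str].offer{ack: recv[Int].send[Bool].Y, stop: select{retry: select{data: Y, ack: Y}, data: send[Str].end, stop: recv[Int].end}, more: recv[Str].offer{retry: end, stop: Y}}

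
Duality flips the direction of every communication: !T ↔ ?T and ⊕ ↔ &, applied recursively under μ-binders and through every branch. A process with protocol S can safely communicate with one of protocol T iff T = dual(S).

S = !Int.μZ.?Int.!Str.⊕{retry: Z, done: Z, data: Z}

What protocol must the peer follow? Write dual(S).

?Int.μZ.!Int.?Str.&{retry: Z, done: Z, data: Z}

!Int ↦ ?Int
  μZ ↦ μZ  (μ self-dual)
    ?Int ↦ !Int
      !Str ↦ ?Str
        ⊕{retry,done,data} ↦ &{retry,done,data}  (⊕→&)
          [retry]
            Z self-dual
          [done]
            Z self-dual
          [data]
            Z self-dual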